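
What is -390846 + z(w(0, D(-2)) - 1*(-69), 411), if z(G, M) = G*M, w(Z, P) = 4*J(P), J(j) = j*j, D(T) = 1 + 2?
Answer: -347691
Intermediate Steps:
D(T) = 3
J(j) = j**2
w(Z, P) = 4*P**2
-390846 + z(w(0, D(-2)) - 1*(-69), 411) = -390846 + (4*3**2 - 1*(-69))*411 = -390846 + (4*9 + 69)*411 = -390846 + (36 + 69)*411 = -390846 + 105*411 = -390846 + 43155 = -347691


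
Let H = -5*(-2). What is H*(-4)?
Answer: -40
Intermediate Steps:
H = 10
H*(-4) = 10*(-4) = -40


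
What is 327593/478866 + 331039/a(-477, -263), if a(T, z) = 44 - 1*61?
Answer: -158517752693/8140722 ≈ -19472.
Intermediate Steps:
a(T, z) = -17 (a(T, z) = 44 - 61 = -17)
327593/478866 + 331039/a(-477, -263) = 327593/478866 + 331039/(-17) = 327593*(1/478866) + 331039*(-1/17) = 327593/478866 - 331039/17 = -158517752693/8140722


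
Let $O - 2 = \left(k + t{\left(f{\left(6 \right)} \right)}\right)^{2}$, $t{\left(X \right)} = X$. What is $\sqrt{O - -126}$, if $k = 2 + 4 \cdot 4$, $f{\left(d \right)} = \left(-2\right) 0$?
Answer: $2 \sqrt{113} \approx 21.26$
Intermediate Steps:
$f{\left(d \right)} = 0$
$k = 18$ ($k = 2 + 16 = 18$)
$O = 326$ ($O = 2 + \left(18 + 0\right)^{2} = 2 + 18^{2} = 2 + 324 = 326$)
$\sqrt{O - -126} = \sqrt{326 - -126} = \sqrt{326 + 126} = \sqrt{452} = 2 \sqrt{113}$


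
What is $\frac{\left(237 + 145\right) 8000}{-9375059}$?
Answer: $- \frac{3056000}{9375059} \approx -0.32597$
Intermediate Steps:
$\frac{\left(237 + 145\right) 8000}{-9375059} = 382 \cdot 8000 \left(- \frac{1}{9375059}\right) = 3056000 \left(- \frac{1}{9375059}\right) = - \frac{3056000}{9375059}$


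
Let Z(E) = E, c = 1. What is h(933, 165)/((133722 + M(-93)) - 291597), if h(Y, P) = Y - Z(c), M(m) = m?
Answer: -233/39492 ≈ -0.0058999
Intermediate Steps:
h(Y, P) = -1 + Y (h(Y, P) = Y - 1*1 = Y - 1 = -1 + Y)
h(933, 165)/((133722 + M(-93)) - 291597) = (-1 + 933)/((133722 - 93) - 291597) = 932/(133629 - 291597) = 932/(-157968) = 932*(-1/157968) = -233/39492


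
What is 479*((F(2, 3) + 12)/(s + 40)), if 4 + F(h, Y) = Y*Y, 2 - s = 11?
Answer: 8143/31 ≈ 262.68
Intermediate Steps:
s = -9 (s = 2 - 1*11 = 2 - 11 = -9)
F(h, Y) = -4 + Y² (F(h, Y) = -4 + Y*Y = -4 + Y²)
479*((F(2, 3) + 12)/(s + 40)) = 479*(((-4 + 3²) + 12)/(-9 + 40)) = 479*(((-4 + 9) + 12)/31) = 479*((5 + 12)*(1/31)) = 479*(17*(1/31)) = 479*(17/31) = 8143/31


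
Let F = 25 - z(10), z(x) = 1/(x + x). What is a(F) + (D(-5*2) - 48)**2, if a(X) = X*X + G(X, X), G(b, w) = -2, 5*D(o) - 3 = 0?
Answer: 229381/80 ≈ 2867.3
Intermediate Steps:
D(o) = 3/5 (D(o) = 3/5 + (1/5)*0 = 3/5 + 0 = 3/5)
z(x) = 1/(2*x)
F = 499/20 (F = 25 - 1/(2*10) = 25 - 1*1/20 = 25 - 1/20 = 499/20 ≈ 24.950)
a(X) = -2 + X**2 (a(X) = X*X - 2 = X**2 - 2 = -2 + X**2)
a(F) + (D(-5*2) - 48)**2 = (-2 + (499/20)**2) + (3/5 - 48)**2 = (-2 + 249001/400) + (-237/5)**2 = 248201/400 + 56169/25 = 229381/80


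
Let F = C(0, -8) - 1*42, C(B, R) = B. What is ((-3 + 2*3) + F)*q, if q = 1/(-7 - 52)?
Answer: 39/59 ≈ 0.66102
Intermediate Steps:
F = -42 (F = 0 - 1*42 = 0 - 42 = -42)
q = -1/59 (q = 1/(-59) = -1/59 ≈ -0.016949)
((-3 + 2*3) + F)*q = ((-3 + 2*3) - 42)*(-1/59) = ((-3 + 6) - 42)*(-1/59) = (3 - 42)*(-1/59) = -39*(-1/59) = 39/59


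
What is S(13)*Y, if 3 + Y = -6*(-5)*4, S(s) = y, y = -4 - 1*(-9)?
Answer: 585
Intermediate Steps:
y = 5 (y = -4 + 9 = 5)
S(s) = 5
Y = 117 (Y = -3 - 6*(-5)*4 = -3 + 30*4 = -3 + 120 = 117)
S(13)*Y = 5*117 = 585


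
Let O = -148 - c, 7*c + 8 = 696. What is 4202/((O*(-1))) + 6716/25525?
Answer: 381185367/22002550 ≈ 17.325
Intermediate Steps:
c = 688/7 (c = -8/7 + (⅐)*696 = -8/7 + 696/7 = 688/7 ≈ 98.286)
O = -1724/7 (O = -148 - 1*688/7 = -148 - 688/7 = -1724/7 ≈ -246.29)
4202/((O*(-1))) + 6716/25525 = 4202/((-1724/7*(-1))) + 6716/25525 = 4202/(1724/7) + 6716*(1/25525) = 4202*(7/1724) + 6716/25525 = 14707/862 + 6716/25525 = 381185367/22002550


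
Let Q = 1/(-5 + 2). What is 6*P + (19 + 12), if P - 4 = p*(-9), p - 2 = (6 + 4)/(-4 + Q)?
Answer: 931/13 ≈ 71.615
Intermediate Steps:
Q = -⅓ (Q = 1/(-3) = -⅓ ≈ -0.33333)
p = -4/13 (p = 2 + (6 + 4)/(-4 - ⅓) = 2 + 10/(-13/3) = 2 + 10*(-3/13) = 2 - 30/13 = -4/13 ≈ -0.30769)
P = 88/13 (P = 4 - 4/13*(-9) = 4 + 36/13 = 88/13 ≈ 6.7692)
6*P + (19 + 12) = 6*(88/13) + (19 + 12) = 528/13 + 31 = 931/13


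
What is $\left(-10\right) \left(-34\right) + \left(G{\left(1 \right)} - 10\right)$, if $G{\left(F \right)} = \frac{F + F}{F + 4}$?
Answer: $\frac{1652}{5} \approx 330.4$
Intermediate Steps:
$G{\left(F \right)} = \frac{2 F}{4 + F}$
$\left(-10\right) \left(-34\right) + \left(G{\left(1 \right)} - 10\right) = \left(-10\right) \left(-34\right) - \left(10 - \frac{2}{4 + 1}\right) = 340 - \left(10 - \frac{2}{5}\right) = 340 + \left(\frac{2}{5} - 10\right) = 340 - \frac{48}{5} = \frac{1652}{5}$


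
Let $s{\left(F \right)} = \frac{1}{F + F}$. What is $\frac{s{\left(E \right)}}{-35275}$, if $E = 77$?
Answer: $- \frac{1}{5432350} \approx -1.8408 \cdot 10^{-7}$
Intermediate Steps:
$s{\left(F \right)} = \frac{1}{2 F}$
$\frac{s{\left(E \right)}}{-35275} = \frac{\frac{1}{2} \cdot \frac{1}{77}}{-35275} = \frac{1}{2} \cdot \frac{1}{77} \left(- \frac{1}{35275}\right) = \frac{1}{154} \left(- \frac{1}{35275}\right) = - \frac{1}{5432350}$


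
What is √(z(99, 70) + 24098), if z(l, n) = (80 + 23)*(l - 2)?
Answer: √34089 ≈ 184.63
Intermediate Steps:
z(l, n) = -206 + 103*l (z(l, n) = 103*(-2 + l) = -206 + 103*l)
√(z(99, 70) + 24098) = √((-206 + 103*99) + 24098) = √((-206 + 10197) + 24098) = √(9991 + 24098) = √34089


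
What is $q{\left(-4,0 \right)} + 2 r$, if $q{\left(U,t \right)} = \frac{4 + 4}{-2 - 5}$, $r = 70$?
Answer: $\frac{972}{7} \approx 138.86$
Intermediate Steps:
$q{\left(U,t \right)} = - \frac{8}{7}$ ($q{\left(U,t \right)} = \frac{8}{-7} = 8 \left(- \frac{1}{7}\right) = - \frac{8}{7}$)
$q{\left(-4,0 \right)} + 2 r = - \frac{8}{7} + 2 \cdot 70 = - \frac{8}{7} + 140 = \frac{972}{7}$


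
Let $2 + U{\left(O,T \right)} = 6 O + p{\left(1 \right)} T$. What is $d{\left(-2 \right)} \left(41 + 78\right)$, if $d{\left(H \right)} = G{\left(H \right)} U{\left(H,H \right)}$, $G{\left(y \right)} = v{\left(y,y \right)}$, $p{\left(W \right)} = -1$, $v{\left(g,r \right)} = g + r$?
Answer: $5712$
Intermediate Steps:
$G{\left(y \right)} = 2 y$ ($G{\left(y \right)} = y + y = 2 y$)
$U{\left(O,T \right)} = -2 - T + 6 O$ ($U{\left(O,T \right)} = -2 + \left(6 O - T\right) = -2 + \left(- T + 6 O\right) = -2 - T + 6 O$)
$d{\left(H \right)} = 2 H \left(-2 + 5 H\right)$ ($d{\left(H \right)} = 2 H \left(-2 - H + 6 H\right) = 2 H \left(-2 + 5 H\right)$)
$d{\left(-2 \right)} \left(41 + 78\right) = 2 \left(-2\right) \left(-2 + 5 \left(-2\right)\right) \left(41 + 78\right) = 2 \left(-2\right) \left(-2 - 10\right) 119 = 2 \left(-2\right) \left(-12\right) 119 = 48 \cdot 119 = 5712$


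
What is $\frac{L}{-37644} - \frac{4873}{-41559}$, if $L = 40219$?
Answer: $- \frac{165335801}{173827444} \approx -0.95115$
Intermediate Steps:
$\frac{L}{-37644} - \frac{4873}{-41559} = \frac{40219}{-37644} - \frac{4873}{-41559} = 40219 \left(- \frac{1}{37644}\right) - - \frac{4873}{41559} = - \frac{40219}{37644} + \frac{4873}{41559} = - \frac{165335801}{173827444}$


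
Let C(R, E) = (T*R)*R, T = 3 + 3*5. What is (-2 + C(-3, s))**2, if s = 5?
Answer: 25600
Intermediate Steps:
T = 18 (T = 3 + 15 = 18)
C(R, E) = 18*R**2 (C(R, E) = (18*R)*R = 18*R**2)
(-2 + C(-3, s))**2 = (-2 + 18*(-3)**2)**2 = (-2 + 18*9)**2 = (-2 + 162)**2 = 160**2 = 25600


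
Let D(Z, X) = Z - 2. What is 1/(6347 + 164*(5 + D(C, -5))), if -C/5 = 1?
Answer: 1/6019 ≈ 0.00016614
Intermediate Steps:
C = -5 (C = -5*1 = -5)
D(Z, X) = -2 + Z
1/(6347 + 164*(5 + D(C, -5))) = 1/(6347 + 164*(5 + (-2 - 5))) = 1/(6347 + 164*(5 - 7)) = 1/(6347 + 164*(-2)) = 1/(6347 - 328) = 1/6019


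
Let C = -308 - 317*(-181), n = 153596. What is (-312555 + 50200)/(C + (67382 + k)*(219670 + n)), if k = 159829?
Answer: -52471/16962039639 ≈ -3.0934e-6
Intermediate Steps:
C = 57069 (C = -308 + 57377 = 57069)
(-312555 + 50200)/(C + (67382 + k)*(219670 + n)) = (-312555 + 50200)/(57069 + (67382 + 159829)*(219670 + 153596)) = -262355/(57069 + 227211*373266) = -262355/(57069 + 84810141126) = -262355/84810198195 = -262355*1/84810198195 = -52471/16962039639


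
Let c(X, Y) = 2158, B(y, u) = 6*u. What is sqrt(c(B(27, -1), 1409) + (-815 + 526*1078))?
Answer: sqrt(568371) ≈ 753.90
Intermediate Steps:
sqrt(c(B(27, -1), 1409) + (-815 + 526*1078)) = sqrt(2158 + (-815 + 526*1078)) = sqrt(2158 + (-815 + 567028)) = sqrt(2158 + 566213) = sqrt(568371)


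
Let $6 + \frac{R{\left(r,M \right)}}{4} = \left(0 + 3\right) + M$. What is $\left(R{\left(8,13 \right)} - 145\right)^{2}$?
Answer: $11025$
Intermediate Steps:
$R{\left(r,M \right)} = -12 + 4 M$ ($R{\left(r,M \right)} = -24 + 4 \left(\left(0 + 3\right) + M\right) = -24 + 4 \left(3 + M\right) = -24 + \left(12 + 4 M\right) = -12 + 4 M$)
$\left(R{\left(8,13 \right)} - 145\right)^{2} = \left(\left(-12 + 4 \cdot 13\right) - 145\right)^{2} = \left(\left(-12 + 52\right) - 145\right)^{2} = \left(40 - 145\right)^{2} = \left(-105\right)^{2} = 11025$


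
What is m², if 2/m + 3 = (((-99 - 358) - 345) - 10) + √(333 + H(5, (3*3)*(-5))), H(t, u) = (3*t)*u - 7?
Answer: (815 + I*√349)²/110414650369 ≈ 6.0126e-6 + 2.7579e-7*I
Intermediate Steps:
H(t, u) = -7 + 3*t*u (H(t, u) = 3*t*u - 7 = -7 + 3*t*u)
m = 2/(-815 + I*√349) (m = 2/(-3 + ((((-99 - 358) - 345) - 10) + √(333 + (-7 + 3*5*((3*3)*(-5)))))) = 2/(-3 + (((-457 - 345) - 10) + √(333 + (-7 + 3*5*(9*(-5)))))) = 2/(-3 + ((-802 - 10) + √(333 + (-7 + 3*5*(-45))))) = 2/(-3 + (-812 + √(333 + (-7 - 675)))) = 2/(-3 + (-812 + √(333 - 682))) = 2/(-3 + (-812 + √(-349))) = 2/(-3 + (-812 + I*√349)) = 2/(-815 + I*√349) ≈ -0.0024527 - 5.6221e-5*I)
m² = (-815/332287 - I*√349/332287)²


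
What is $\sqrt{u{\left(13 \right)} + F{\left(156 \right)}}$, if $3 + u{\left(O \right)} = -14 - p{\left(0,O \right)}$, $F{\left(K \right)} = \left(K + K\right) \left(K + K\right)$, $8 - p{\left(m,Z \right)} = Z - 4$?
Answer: $4 \sqrt{6083} \approx 311.97$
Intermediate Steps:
$p{\left(m,Z \right)} = 12 - Z$ ($p{\left(m,Z \right)} = 8 - \left(Z - 4\right) = 8 - \left(-4 + Z\right) = 12 - Z$)
$F{\left(K \right)} = 4 K^{2}$ ($F{\left(K \right)} = 2 K 2 K = 4 K^{2}$)
$u{\left(O \right)} = -29 + O$ ($u{\left(O \right)} = -3 - \left(26 - O\right) = -3 + \left(-14 + \left(-12 + O\right)\right) = -3 + \left(-26 + O\right) = -29 + O$)
$\sqrt{u{\left(13 \right)} + F{\left(156 \right)}} = \sqrt{\left(-29 + 13\right) + 4 \cdot 156^{2}} = \sqrt{-16 + 4 \cdot 24336} = \sqrt{-16 + 97344} = \sqrt{97328} = 4 \sqrt{6083}$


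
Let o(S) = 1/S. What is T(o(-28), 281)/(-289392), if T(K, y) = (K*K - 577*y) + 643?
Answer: 42203765/75627776 ≈ 0.55805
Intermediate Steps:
T(K, y) = 643 + K² - 577*y (T(K, y) = (K² - 577*y) + 643 = 643 + K² - 577*y)
T(o(-28), 281)/(-289392) = (643 + (1/(-28))² - 577*281)/(-289392) = (643 + (-1/28)² - 162137)*(-1/289392) = (643 + 1/784 - 162137)*(-1/289392) = -126611295/784*(-1/289392) = 42203765/75627776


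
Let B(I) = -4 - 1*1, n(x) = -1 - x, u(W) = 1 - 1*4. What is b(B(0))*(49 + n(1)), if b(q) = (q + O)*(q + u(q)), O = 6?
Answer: -376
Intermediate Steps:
u(W) = -3 (u(W) = 1 - 4 = -3)
B(I) = -5 (B(I) = -4 - 1 = -5)
b(q) = (-3 + q)*(6 + q) (b(q) = (q + 6)*(q - 3) = (6 + q)*(-3 + q) = (-3 + q)*(6 + q))
b(B(0))*(49 + n(1)) = (-18 + (-5)**2 + 3*(-5))*(49 + (-1 - 1*1)) = (-18 + 25 - 15)*(49 + (-1 - 1)) = -8*(49 - 2) = -8*47 = -376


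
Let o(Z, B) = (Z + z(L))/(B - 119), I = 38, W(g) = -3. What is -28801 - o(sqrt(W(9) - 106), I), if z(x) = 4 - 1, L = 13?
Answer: -777626/27 + I*sqrt(109)/81 ≈ -28801.0 + 0.12889*I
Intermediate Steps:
z(x) = 3
o(Z, B) = (3 + Z)/(-119 + B) (o(Z, B) = (Z + 3)/(B - 119) = (3 + Z)/(-119 + B))
-28801 - o(sqrt(W(9) - 106), I) = -28801 - (3 + sqrt(-3 - 106))/(-119 + 38) = -28801 - (3 + sqrt(-109))/(-81) = -28801 - (-1)*(3 + I*sqrt(109))/81 = -28801 - (-1/27 - I*sqrt(109)/81) = -28801 + (1/27 + I*sqrt(109)/81) = -777626/27 + I*sqrt(109)/81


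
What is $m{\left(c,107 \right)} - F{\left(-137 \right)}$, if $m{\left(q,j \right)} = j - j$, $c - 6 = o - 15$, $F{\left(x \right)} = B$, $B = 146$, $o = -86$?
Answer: $-146$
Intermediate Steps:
$F{\left(x \right)} = 146$
$c = -95$ ($c = 6 - 101 = -95$)
$m{\left(q,j \right)} = 0$
$m{\left(c,107 \right)} - F{\left(-137 \right)} = 0 - 146 = -146$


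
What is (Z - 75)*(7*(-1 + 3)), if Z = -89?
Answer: -2296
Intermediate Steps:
(Z - 75)*(7*(-1 + 3)) = (-89 - 75)*(7*(-1 + 3)) = -1148*2 = -164*14 = -2296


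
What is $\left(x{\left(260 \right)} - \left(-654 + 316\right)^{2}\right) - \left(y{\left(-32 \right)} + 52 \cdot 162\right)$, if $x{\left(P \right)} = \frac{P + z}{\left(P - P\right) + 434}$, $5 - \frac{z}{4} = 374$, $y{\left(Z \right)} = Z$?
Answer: $- \frac{26612620}{217} \approx -1.2264 \cdot 10^{5}$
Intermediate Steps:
$z = -1476$ ($z = 20 - 1496 = -1476$)
$x{\left(P \right)} = - \frac{738}{217} + \frac{P}{434}$ ($x{\left(P \right)} = \frac{P - 1476}{\left(P - P\right) + 434} = \frac{-1476 + P}{0 + 434} = \frac{-1476 + P}{434} = \left(-1476 + P\right) \frac{1}{434} = - \frac{738}{217} + \frac{P}{434}$)
$\left(x{\left(260 \right)} - \left(-654 + 316\right)^{2}\right) - \left(y{\left(-32 \right)} + 52 \cdot 162\right) = \left(\left(- \frac{738}{217} + \frac{1}{434} \cdot 260\right) - \left(-654 + 316\right)^{2}\right) - \left(-32 + 52 \cdot 162\right) = \left(\left(- \frac{738}{217} + \frac{130}{217}\right) - \left(-338\right)^{2}\right) - \left(-32 + 8424\right) = \left(- \frac{608}{217} - 114244\right) - 8392 = - \frac{24791556}{217} - 8392 = - \frac{26612620}{217}$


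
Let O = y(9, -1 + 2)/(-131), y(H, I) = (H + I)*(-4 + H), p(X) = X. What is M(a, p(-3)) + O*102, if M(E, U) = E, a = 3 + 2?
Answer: -4445/131 ≈ -33.931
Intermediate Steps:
a = 5
y(H, I) = (-4 + H)*(H + I)
O = -50/131 (O = (9² - 4*9 - 4*(-1 + 2) + 9*(-1 + 2))/(-131) = (81 - 36 - 4*1 + 9*1)*(-1/131) = (81 - 36 - 4 + 9)*(-1/131) = 50*(-1/131) = -50/131 ≈ -0.38168)
M(a, p(-3)) + O*102 = 5 - 50/131*102 = 5 - 5100/131 = -4445/131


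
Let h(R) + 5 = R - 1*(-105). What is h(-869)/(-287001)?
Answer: 769/287001 ≈ 0.0026794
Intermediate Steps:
h(R) = 100 + R (h(R) = -5 + (R - 1*(-105)) = -5 + (R + 105) = -5 + (105 + R) = 100 + R)
h(-869)/(-287001) = (100 - 869)/(-287001) = -769*(-1/287001) = 769/287001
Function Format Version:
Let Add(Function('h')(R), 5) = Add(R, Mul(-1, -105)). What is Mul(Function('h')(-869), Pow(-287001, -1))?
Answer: Rational(769, 287001) ≈ 0.0026794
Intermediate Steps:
Function('h')(R) = Add(100, R) (Function('h')(R) = Add(-5, Add(R, Mul(-1, -105))) = Add(-5, Add(R, 105)) = Add(-5, Add(105, R)) = Add(100, R))
Mul(Function('h')(-869), Pow(-287001, -1)) = Mul(Add(100, -869), Pow(-287001, -1)) = Mul(-769, Rational(-1, 287001)) = Rational(769, 287001)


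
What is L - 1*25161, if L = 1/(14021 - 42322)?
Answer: -712081462/28301 ≈ -25161.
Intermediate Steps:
L = -1/28301 (L = 1/(-28301) = -1/28301 ≈ -3.5334e-5)
L - 1*25161 = -1/28301 - 1*25161 = -1/28301 - 25161 = -712081462/28301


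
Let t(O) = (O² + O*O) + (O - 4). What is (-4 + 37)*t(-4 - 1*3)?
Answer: 2871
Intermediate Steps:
t(O) = -4 + O + 2*O² (t(O) = (O² + O²) + (-4 + O) = 2*O² + (-4 + O) = -4 + O + 2*O²)
(-4 + 37)*t(-4 - 1*3) = (-4 + 37)*(-4 + (-4 - 1*3) + 2*(-4 - 1*3)²) = 33*(-4 + (-4 - 3) + 2*(-4 - 3)²) = 33*(-4 - 7 + 2*(-7)²) = 33*(-4 - 7 + 2*49) = 33*(-4 - 7 + 98) = 33*87 = 2871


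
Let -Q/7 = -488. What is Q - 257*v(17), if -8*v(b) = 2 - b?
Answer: 23473/8 ≈ 2934.1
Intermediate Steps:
v(b) = -¼ + b/8 (v(b) = -(2 - b)/8 = -¼ + b/8)
Q = 3416 (Q = -7*(-488) = 3416)
Q - 257*v(17) = 3416 - 257*(-¼ + (⅛)*17) = 3416 - 257*(-¼ + 17/8) = 3416 - 257*15/8 = 3416 - 3855/8 = 23473/8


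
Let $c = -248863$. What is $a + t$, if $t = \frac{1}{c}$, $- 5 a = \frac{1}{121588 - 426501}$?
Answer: $- \frac{1275702}{379407819595} \approx -3.3624 \cdot 10^{-6}$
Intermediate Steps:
$a = \frac{1}{1524565}$ ($a = - \frac{1}{5 \left(121588 - 426501\right)} = - \frac{1}{5 \left(-304913\right)} = \left(- \frac{1}{5}\right) \left(- \frac{1}{304913}\right) = \frac{1}{1524565} \approx 6.5592 \cdot 10^{-7}$)
$t = - \frac{1}{248863}$ ($t = \frac{1}{-248863} = - \frac{1}{248863} \approx -4.0183 \cdot 10^{-6}$)
$a + t = \frac{1}{1524565} - \frac{1}{248863} = - \frac{1275702}{379407819595}$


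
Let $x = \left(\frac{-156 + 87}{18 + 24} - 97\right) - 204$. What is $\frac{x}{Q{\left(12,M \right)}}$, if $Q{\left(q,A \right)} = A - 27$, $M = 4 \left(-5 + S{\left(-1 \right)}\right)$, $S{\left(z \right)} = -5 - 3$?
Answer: $\frac{4237}{1106} \approx 3.8309$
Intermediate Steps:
$S{\left(z \right)} = -8$ ($S{\left(z \right)} = -5 - 3 = -8$)
$M = -52$ ($M = 4 \left(-5 - 8\right) = 4 \left(-13\right) = -52$)
$Q{\left(q,A \right)} = -27 + A$
$x = - \frac{4237}{14}$ ($x = \left(- \frac{69}{42} - 97\right) - 204 = \left(\left(-69\right) \frac{1}{42} - 97\right) - 204 = \left(- \frac{23}{14} - 97\right) - 204 = - \frac{1381}{14} - 204 = - \frac{4237}{14} \approx -302.64$)
$\frac{x}{Q{\left(12,M \right)}} = - \frac{4237}{14 \left(-27 - 52\right)} = - \frac{4237}{14 \left(-79\right)} = \left(- \frac{4237}{14}\right) \left(- \frac{1}{79}\right) = \frac{4237}{1106}$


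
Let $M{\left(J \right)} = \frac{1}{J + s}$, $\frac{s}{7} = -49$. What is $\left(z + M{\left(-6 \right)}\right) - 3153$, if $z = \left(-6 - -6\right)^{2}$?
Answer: $- \frac{1100398}{349} \approx -3153.0$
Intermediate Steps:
$s = -343$ ($s = 7 \left(-49\right) = -343$)
$M{\left(J \right)} = \frac{1}{-343 + J}$ ($M{\left(J \right)} = \frac{1}{J - 343} = \frac{1}{-343 + J}$)
$z = 0$ ($z = \left(-6 + 6\right)^{2} = 0^{2} = 0$)
$\left(z + M{\left(-6 \right)}\right) - 3153 = \left(0 + \frac{1}{-343 - 6}\right) - 3153 = \left(0 + \frac{1}{-349}\right) - 3153 = \left(0 - \frac{1}{349}\right) - 3153 = - \frac{1}{349} - 3153 = - \frac{1100398}{349}$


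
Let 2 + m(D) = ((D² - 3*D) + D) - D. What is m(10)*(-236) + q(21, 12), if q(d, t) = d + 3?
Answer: -16024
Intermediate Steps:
q(d, t) = 3 + d
m(D) = -2 + D² - 3*D (m(D) = -2 + (((D² - 3*D) + D) - D) = -2 + ((D² - 2*D) - D) = -2 + (D² - 3*D) = -2 + D² - 3*D)
m(10)*(-236) + q(21, 12) = (-2 + 10² - 3*10)*(-236) + (3 + 21) = (-2 + 100 - 30)*(-236) + 24 = 68*(-236) + 24 = -16048 + 24 = -16024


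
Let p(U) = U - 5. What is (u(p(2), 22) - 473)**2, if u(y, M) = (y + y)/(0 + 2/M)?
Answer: 290521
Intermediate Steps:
p(U) = -5 + U
u(y, M) = M*y (u(y, M) = (2*y)/((2/M)) = (2*y)*(M/2) = M*y)
(u(p(2), 22) - 473)**2 = (22*(-5 + 2) - 473)**2 = (22*(-3) - 473)**2 = (-66 - 473)**2 = (-539)**2 = 290521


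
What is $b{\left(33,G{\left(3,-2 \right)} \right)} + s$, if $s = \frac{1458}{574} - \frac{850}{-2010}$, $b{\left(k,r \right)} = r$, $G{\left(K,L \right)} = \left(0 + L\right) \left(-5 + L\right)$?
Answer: $\frac{978542}{57687} \approx 16.963$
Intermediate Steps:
$G{\left(K,L \right)} = L \left(-5 + L\right)$
$s = \frac{170924}{57687}$ ($s = 1458 \cdot \frac{1}{574} - - \frac{85}{201} = \frac{729}{287} + \frac{85}{201} = \frac{170924}{57687} \approx 2.963$)
$b{\left(33,G{\left(3,-2 \right)} \right)} + s = - 2 \left(-5 - 2\right) + \frac{170924}{57687} = \left(-2\right) \left(-7\right) + \frac{170924}{57687} = 14 + \frac{170924}{57687} = \frac{978542}{57687}$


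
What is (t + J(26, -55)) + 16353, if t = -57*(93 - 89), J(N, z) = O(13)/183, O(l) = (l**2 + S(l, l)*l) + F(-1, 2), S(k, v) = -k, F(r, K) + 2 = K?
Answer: 16125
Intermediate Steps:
F(r, K) = -2 + K
O(l) = 0 (O(l) = (l**2 + (-l)*l) + (-2 + 2) = (l**2 - l**2) + 0 = 0 + 0 = 0)
J(N, z) = 0 (J(N, z) = 0/183 = 0*(1/183) = 0)
t = -228 (t = -57*4 = -228)
(t + J(26, -55)) + 16353 = (-228 + 0) + 16353 = -228 + 16353 = 16125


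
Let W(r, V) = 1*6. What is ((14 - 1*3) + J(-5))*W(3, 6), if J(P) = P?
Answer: 36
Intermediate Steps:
W(r, V) = 6
((14 - 1*3) + J(-5))*W(3, 6) = ((14 - 1*3) - 5)*6 = ((14 - 3) - 5)*6 = (11 - 5)*6 = 6*6 = 36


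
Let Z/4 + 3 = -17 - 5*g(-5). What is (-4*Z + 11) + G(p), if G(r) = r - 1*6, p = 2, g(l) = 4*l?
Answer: -1273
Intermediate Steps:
Z = 320 (Z = -12 + 4*(-17 - 20*(-5)) = -12 + 4*(-17 - 5*(-20)) = -12 + 4*(-17 + 100) = -12 + 4*83 = -12 + 332 = 320)
G(r) = -6 + r (G(r) = r - 6 = -6 + r)
(-4*Z + 11) + G(p) = (-4*320 + 11) + (-6 + 2) = (-1280 + 11) - 4 = -1269 - 4 = -1273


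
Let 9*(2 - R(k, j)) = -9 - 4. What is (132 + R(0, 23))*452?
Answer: 550988/9 ≈ 61221.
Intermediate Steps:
R(k, j) = 31/9 (R(k, j) = 2 - (-9 - 4)/9 = 2 - ⅑*(-13) = 2 + 13/9 = 31/9)
(132 + R(0, 23))*452 = (132 + 31/9)*452 = (1219/9)*452 = 550988/9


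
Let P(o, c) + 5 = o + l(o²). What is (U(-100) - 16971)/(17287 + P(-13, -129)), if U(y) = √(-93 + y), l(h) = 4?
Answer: -16971/17273 + I*√193/17273 ≈ -0.98252 + 0.00080429*I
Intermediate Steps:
P(o, c) = -1 + o (P(o, c) = -5 + (o + 4) = -5 + (4 + o) = -1 + o)
(U(-100) - 16971)/(17287 + P(-13, -129)) = (√(-93 - 100) - 16971)/(17287 + (-1 - 13)) = (√(-193) - 16971)/(17287 - 14) = (I*√193 - 16971)/17273 = (-16971 + I*√193)*(1/17273) = -16971/17273 + I*√193/17273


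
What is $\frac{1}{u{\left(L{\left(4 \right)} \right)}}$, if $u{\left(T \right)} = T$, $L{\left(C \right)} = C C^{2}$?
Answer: $\frac{1}{64} \approx 0.015625$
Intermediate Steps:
$L{\left(C \right)} = C^{3}$
$\frac{1}{u{\left(L{\left(4 \right)} \right)}} = \frac{1}{4^{3}} = \frac{1}{64}$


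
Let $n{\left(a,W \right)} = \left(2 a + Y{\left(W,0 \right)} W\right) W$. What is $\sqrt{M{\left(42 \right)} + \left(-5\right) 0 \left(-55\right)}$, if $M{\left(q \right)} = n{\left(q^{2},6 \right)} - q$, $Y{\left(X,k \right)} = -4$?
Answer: $\sqrt{20982} \approx 144.85$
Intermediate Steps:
$n{\left(a,W \right)} = W \left(- 4 W + 2 a\right)$ ($n{\left(a,W \right)} = \left(2 a - 4 W\right) W = \left(- 4 W + 2 a\right) W = W \left(- 4 W + 2 a\right)$)
$M{\left(q \right)} = -144 - q + 12 q^{2}$ ($M{\left(q \right)} = 2 \cdot 6 \left(q^{2} - 12\right) - q = 2 \cdot 6 \left(-12 + q^{2}\right) - q = \left(-144 + 12 q^{2}\right) - q = -144 - q + 12 q^{2}$)
$\sqrt{M{\left(42 \right)} + \left(-5\right) 0 \left(-55\right)} = \sqrt{\left(-144 - 42 + 12 \cdot 42^{2}\right) + \left(-5\right) 0 \left(-55\right)} = \sqrt{\left(-144 - 42 + 12 \cdot 1764\right) + 0 \left(-55\right)} = \sqrt{\left(-144 - 42 + 21168\right) + 0} = \sqrt{20982 + 0} = \sqrt{20982}$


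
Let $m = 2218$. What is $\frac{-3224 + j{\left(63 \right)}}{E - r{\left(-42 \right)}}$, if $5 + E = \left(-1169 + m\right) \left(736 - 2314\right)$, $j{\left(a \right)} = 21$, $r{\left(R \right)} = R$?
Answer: $\frac{3203}{1655285} \approx 0.001935$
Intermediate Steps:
$E = -1655327$ ($E = -5 + \left(-1169 + 2218\right) \left(736 - 2314\right) = -5 + 1049 \left(-1578\right) = -5 - 1655322 = -1655327$)
$\frac{-3224 + j{\left(63 \right)}}{E - r{\left(-42 \right)}} = \frac{-3224 + 21}{-1655327 - -42} = - \frac{3203}{-1655327 + 42} = - \frac{3203}{-1655285} = \left(-3203\right) \left(- \frac{1}{1655285}\right) = \frac{3203}{1655285}$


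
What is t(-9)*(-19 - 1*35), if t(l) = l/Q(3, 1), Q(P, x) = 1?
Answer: 486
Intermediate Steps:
t(l) = l (t(l) = l/1 = l*1 = l)
t(-9)*(-19 - 1*35) = -9*(-19 - 1*35) = -9*(-19 - 35) = -9*(-54) = 486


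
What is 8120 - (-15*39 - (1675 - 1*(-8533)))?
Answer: 18913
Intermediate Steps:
8120 - (-15*39 - (1675 - 1*(-8533))) = 8120 - (-585 - (1675 + 8533)) = 8120 - (-585 - 1*10208) = 8120 - (-585 - 10208) = 8120 - 1*(-10793) = 8120 + 10793 = 18913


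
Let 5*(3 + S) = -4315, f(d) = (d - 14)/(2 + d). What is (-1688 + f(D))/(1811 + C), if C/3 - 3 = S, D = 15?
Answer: 28695/13226 ≈ 2.1696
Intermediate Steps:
f(d) = (-14 + d)/(2 + d)
S = -866 (S = -3 + (⅕)*(-4315) = -3 - 863 = -866)
C = -2589 (C = 9 + 3*(-866) = 9 - 2598 = -2589)
(-1688 + f(D))/(1811 + C) = (-1688 + (-14 + 15)/(2 + 15))/(1811 - 2589) = (-1688 + 1/17)/(-778) = (-1688 + (1/17)*1)*(-1/778) = (-1688 + 1/17)*(-1/778) = -28695/17*(-1/778) = 28695/13226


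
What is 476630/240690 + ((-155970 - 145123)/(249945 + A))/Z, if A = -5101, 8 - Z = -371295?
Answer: 4333098604074899/2188144362077508 ≈ 1.9803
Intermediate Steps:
Z = 371303 (Z = 8 - 1*(-371295) = 8 + 371295 = 371303)
476630/240690 + ((-155970 - 145123)/(249945 + A))/Z = 476630/240690 + ((-155970 - 145123)/(249945 - 5101))/371303 = 476630*(1/240690) - 301093/244844*(1/371303) = 47663/24069 - 301093*1/244844*(1/371303) = 47663/24069 - 301093/244844*1/371303 = 47663/24069 - 301093/90911311732 = 4333098604074899/2188144362077508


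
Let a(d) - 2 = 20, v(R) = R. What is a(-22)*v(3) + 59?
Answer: 125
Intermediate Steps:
a(d) = 22 (a(d) = 2 + 20 = 22)
a(-22)*v(3) + 59 = 22*3 + 59 = 66 + 59 = 125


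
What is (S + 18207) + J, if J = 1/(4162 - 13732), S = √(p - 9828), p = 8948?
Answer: 174240989/9570 + 4*I*√55 ≈ 18207.0 + 29.665*I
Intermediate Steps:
S = 4*I*√55 (S = √(8948 - 9828) = √(-880) = 4*I*√55 ≈ 29.665*I)
J = -1/9570 (J = 1/(-9570) = -1/9570 ≈ -0.00010449)
(S + 18207) + J = (4*I*√55 + 18207) - 1/9570 = (18207 + 4*I*√55) - 1/9570 = 174240989/9570 + 4*I*√55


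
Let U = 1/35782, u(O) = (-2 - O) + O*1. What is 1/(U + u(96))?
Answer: -35782/71563 ≈ -0.50001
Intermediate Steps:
u(O) = -2 (u(O) = (-2 - O) + O = -2)
U = 1/35782 ≈ 2.7947e-5
1/(U + u(96)) = 1/(1/35782 - 2) = 1/(-71563/35782) = -35782/71563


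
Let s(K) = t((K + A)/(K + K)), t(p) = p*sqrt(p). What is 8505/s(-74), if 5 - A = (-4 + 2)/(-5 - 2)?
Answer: 3524472*sqrt(125615)/47045 ≈ 26552.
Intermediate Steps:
A = 33/7 (A = 5 - (-4 + 2)/(-5 - 2) = 5 - (-2)/(-7) = 5 - (-2)*(-1)/7 = 5 - 1*2/7 = 5 - 2/7 = 33/7 ≈ 4.7143)
t(p) = p**(3/2)
s(K) = sqrt(2)*((33/7 + K)/K)**(3/2)/4 (s(K) = ((K + 33/7)/(K + K))**(3/2) = ((33/7 + K)/((2*K)))**(3/2) = ((33/7 + K)*(1/(2*K)))**(3/2) = ((33/7 + K)/(2*K))**(3/2) = sqrt(2)*((33/7 + K)/K)**(3/2)/4)
8505/s(-74) = 8505/((sqrt(14)*(7 + 33/(-74))**(3/2)/196)) = 8505/((sqrt(14)*(7 + 33*(-1/74))**(3/2)/196)) = 8505/((sqrt(14)*(7 - 33/74)**(3/2)/196)) = 8505/((sqrt(14)*(485/74)**(3/2)/196)) = 8505/((sqrt(14)*(485*sqrt(35890)/5476)/196)) = 8505/((485*sqrt(125615)/536648)) = 8505*(2072*sqrt(125615)/235225) = 3524472*sqrt(125615)/47045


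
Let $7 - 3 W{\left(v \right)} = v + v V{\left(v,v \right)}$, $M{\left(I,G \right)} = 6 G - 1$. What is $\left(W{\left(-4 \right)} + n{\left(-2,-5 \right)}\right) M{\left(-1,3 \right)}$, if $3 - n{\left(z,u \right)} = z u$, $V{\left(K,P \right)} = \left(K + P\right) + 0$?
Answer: $-238$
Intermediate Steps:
$M{\left(I,G \right)} = -1 + 6 G$
$V{\left(K,P \right)} = K + P$
$n{\left(z,u \right)} = 3 - u z$ ($n{\left(z,u \right)} = 3 - z u = 3 - u z$)
$W{\left(v \right)} = \frac{7}{3} - \frac{2 v^{2}}{3} - \frac{v}{3}$ ($W{\left(v \right)} = \frac{7}{3} - \frac{v + v \left(v + v\right)}{3} = \frac{7}{3} - \frac{v + v 2 v}{3} = \frac{7}{3} - \frac{v + 2 v^{2}}{3} = \frac{7}{3} - \left(\frac{v}{3} + \frac{2 v^{2}}{3}\right) = \frac{7}{3} - \frac{2 v^{2}}{3} - \frac{v}{3}$)
$\left(W{\left(-4 \right)} + n{\left(-2,-5 \right)}\right) M{\left(-1,3 \right)} = \left(\left(\frac{7}{3} - \frac{2 \left(-4\right)^{2}}{3} - - \frac{4}{3}\right) + \left(3 - \left(-5\right) \left(-2\right)\right)\right) \left(-1 + 6 \cdot 3\right) = \left(\left(\frac{7}{3} - \frac{32}{3} + \frac{4}{3}\right) + \left(3 - 10\right)\right) \left(-1 + 18\right) = \left(\left(\frac{7}{3} - \frac{32}{3} + \frac{4}{3}\right) - 7\right) 17 = \left(-7 - 7\right) 17 = \left(-14\right) 17 = -238$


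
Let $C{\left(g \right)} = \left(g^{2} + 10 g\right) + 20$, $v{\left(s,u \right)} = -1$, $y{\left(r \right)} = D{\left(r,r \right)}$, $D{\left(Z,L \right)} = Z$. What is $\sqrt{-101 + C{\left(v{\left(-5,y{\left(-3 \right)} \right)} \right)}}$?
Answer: $3 i \sqrt{10} \approx 9.4868 i$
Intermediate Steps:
$y{\left(r \right)} = r$
$C{\left(g \right)} = 20 + g^{2} + 10 g$
$\sqrt{-101 + C{\left(v{\left(-5,y{\left(-3 \right)} \right)} \right)}} = \sqrt{-101 + \left(20 + \left(-1\right)^{2} + 10 \left(-1\right)\right)} = \sqrt{-101 + \left(20 + 1 - 10\right)} = \sqrt{-101 + 11} = \sqrt{-90} = 3 i \sqrt{10}$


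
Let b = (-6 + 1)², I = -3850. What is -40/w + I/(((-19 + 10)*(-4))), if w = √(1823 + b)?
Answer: -1925/18 - 10*√462/231 ≈ -107.87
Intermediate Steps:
b = 25 (b = (-5)² = 25)
w = 2*√462 (w = √(1823 + 25) = √1848 = 2*√462 ≈ 42.988)
-40/w + I/(((-19 + 10)*(-4))) = -40*√462/924 - 3850*(-1/(4*(-19 + 10))) = -10*√462/231 - 3850/((-9*(-4))) = -10*√462/231 - 3850/36 = -10*√462/231 - 3850*1/36 = -10*√462/231 - 1925/18 = -1925/18 - 10*√462/231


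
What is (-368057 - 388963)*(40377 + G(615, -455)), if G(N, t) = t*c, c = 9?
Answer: -27466199640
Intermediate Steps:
G(N, t) = 9*t (G(N, t) = t*9 = 9*t)
(-368057 - 388963)*(40377 + G(615, -455)) = (-368057 - 388963)*(40377 + 9*(-455)) = -757020*(40377 - 4095) = -757020*36282 = -27466199640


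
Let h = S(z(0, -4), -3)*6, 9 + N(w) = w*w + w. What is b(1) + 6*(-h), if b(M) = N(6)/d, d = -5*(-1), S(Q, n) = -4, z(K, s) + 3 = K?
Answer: 753/5 ≈ 150.60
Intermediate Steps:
z(K, s) = -3 + K
N(w) = -9 + w + w² (N(w) = -9 + (w*w + w) = -9 + (w² + w) = -9 + (w + w²) = -9 + w + w²)
d = 5
h = -24 (h = -4*6 = -24)
b(M) = 33/5 (b(M) = (-9 + 6 + 6²)/5 = (-9 + 6 + 36)*(⅕) = 33*(⅕) = 33/5)
b(1) + 6*(-h) = 33/5 + 6*(-1*(-24)) = 33/5 + 6*24 = 33/5 + 144 = 753/5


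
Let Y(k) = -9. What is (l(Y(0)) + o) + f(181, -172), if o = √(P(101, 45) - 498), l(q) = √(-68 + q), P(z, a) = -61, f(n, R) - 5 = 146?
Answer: 151 + I*√77 + I*√559 ≈ 151.0 + 32.418*I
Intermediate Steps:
f(n, R) = 151 (f(n, R) = 5 + 146 = 151)
o = I*√559 (o = √(-61 - 498) = √(-559) = I*√559 ≈ 23.643*I)
(l(Y(0)) + o) + f(181, -172) = (√(-68 - 9) + I*√559) + 151 = (√(-77) + I*√559) + 151 = (I*√77 + I*√559) + 151 = 151 + I*√77 + I*√559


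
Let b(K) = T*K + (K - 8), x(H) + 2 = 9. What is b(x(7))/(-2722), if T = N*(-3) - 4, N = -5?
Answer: -38/1361 ≈ -0.027921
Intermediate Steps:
x(H) = 7 (x(H) = -2 + 9 = 7)
T = 11 (T = -5*(-3) - 4 = 15 - 4 = 11)
b(K) = -8 + 12*K (b(K) = 11*K + (K - 8) = 11*K + (-8 + K) = -8 + 12*K)
b(x(7))/(-2722) = (-8 + 12*7)/(-2722) = (-8 + 84)*(-1/2722) = 76*(-1/2722) = -38/1361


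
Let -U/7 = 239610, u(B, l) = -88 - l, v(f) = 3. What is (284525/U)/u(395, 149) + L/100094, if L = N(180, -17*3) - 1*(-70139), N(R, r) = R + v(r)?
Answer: 2798238772813/3978866522106 ≈ 0.70328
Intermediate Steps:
N(R, r) = 3 + R (N(R, r) = R + 3 = 3 + R)
L = 70322 (L = (3 + 180) - 1*(-70139) = 183 + 70139 = 70322)
U = -1677270 (U = -7*239610 = -1677270)
(284525/U)/u(395, 149) + L/100094 = (284525/(-1677270))/(-88 - 1*149) + 70322/100094 = (284525*(-1/1677270))/(-88 - 149) + 70322*(1/100094) = -56905/335454/(-237) + 35161/50047 = -56905/335454*(-1/237) + 35161/50047 = 56905/79502598 + 35161/50047 = 2798238772813/3978866522106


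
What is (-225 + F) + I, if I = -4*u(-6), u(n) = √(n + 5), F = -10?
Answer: -235 - 4*I ≈ -235.0 - 4.0*I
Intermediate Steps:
u(n) = √(5 + n)
I = -4*I (I = -4*√(5 - 6) = -4*I ≈ -4.0*I)
(-225 + F) + I = (-225 - 10) - 4*I = -235 - 4*I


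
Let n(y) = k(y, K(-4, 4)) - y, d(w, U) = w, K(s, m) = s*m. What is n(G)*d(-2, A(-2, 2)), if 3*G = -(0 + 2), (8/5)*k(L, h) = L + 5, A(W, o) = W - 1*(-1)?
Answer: -27/4 ≈ -6.7500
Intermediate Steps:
K(s, m) = m*s
A(W, o) = 1 + W (A(W, o) = W + 1 = 1 + W)
k(L, h) = 25/8 + 5*L/8 (k(L, h) = 5*(L + 5)/8 = 5*(5 + L)/8 = 25/8 + 5*L/8)
G = -⅔ (G = (-(0 + 2))/3 = (-1*2)/3 = (⅓)*(-2) = -⅔ ≈ -0.66667)
n(y) = 25/8 - 3*y/8 (n(y) = (25/8 + 5*y/8) - y = 25/8 - 3*y/8)
n(G)*d(-2, A(-2, 2)) = (25/8 - 3/8*(-⅔))*(-2) = (25/8 + ¼)*(-2) = (27/8)*(-2) = -27/4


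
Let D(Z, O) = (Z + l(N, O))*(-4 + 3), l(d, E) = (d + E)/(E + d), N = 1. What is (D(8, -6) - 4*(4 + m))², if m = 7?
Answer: 2809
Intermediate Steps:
l(d, E) = 1 (l(d, E) = (E + d)/(E + d) = 1)
D(Z, O) = -1 - Z (D(Z, O) = (Z + 1)*(-4 + 3) = (1 + Z)*(-1) = -1 - Z)
(D(8, -6) - 4*(4 + m))² = ((-1 - 1*8) - 4*(4 + 7))² = ((-1 - 8) - 4*11)² = (-9 - 44)² = (-53)² = 2809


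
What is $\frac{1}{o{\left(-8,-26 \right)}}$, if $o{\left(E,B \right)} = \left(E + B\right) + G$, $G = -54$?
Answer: $- \frac{1}{88} \approx -0.011364$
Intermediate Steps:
$o{\left(E,B \right)} = -54 + B + E$ ($o{\left(E,B \right)} = \left(E + B\right) - 54 = \left(B + E\right) - 54 = -54 + B + E$)
$\frac{1}{o{\left(-8,-26 \right)}} = \frac{1}{-54 - 26 - 8} = \frac{1}{-88} = - \frac{1}{88}$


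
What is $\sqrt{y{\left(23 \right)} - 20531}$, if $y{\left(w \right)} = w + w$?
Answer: $i \sqrt{20485} \approx 143.13 i$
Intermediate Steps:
$y{\left(w \right)} = 2 w$
$\sqrt{y{\left(23 \right)} - 20531} = \sqrt{2 \cdot 23 - 20531} = \sqrt{46 - 20531} = \sqrt{-20485} = i \sqrt{20485}$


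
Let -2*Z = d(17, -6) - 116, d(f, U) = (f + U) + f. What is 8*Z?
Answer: 352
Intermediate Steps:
d(f, U) = U + 2*f (d(f, U) = (U + f) + f = U + 2*f)
Z = 44 (Z = -((-6 + 2*17) - 116)/2 = -((-6 + 34) - 116)/2 = -(28 - 116)/2 = -½*(-88) = 44)
8*Z = 8*44 = 352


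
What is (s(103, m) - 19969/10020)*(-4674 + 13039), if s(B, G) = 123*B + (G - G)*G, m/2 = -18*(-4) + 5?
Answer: 212342866603/2004 ≈ 1.0596e+8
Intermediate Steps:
m = 154 (m = 2*(-18*(-4) + 5) = 2*(-3*(-24) + 5) = 2*(72 + 5) = 2*77 = 154)
s(B, G) = 123*B (s(B, G) = 123*B + 0*G = 123*B + 0 = 123*B)
(s(103, m) - 19969/10020)*(-4674 + 13039) = (123*103 - 19969/10020)*(-4674 + 13039) = (12669 - 19969*1/10020)*8365 = (12669 - 19969/10020)*8365 = (126923411/10020)*8365 = 212342866603/2004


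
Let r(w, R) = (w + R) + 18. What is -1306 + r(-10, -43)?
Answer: -1341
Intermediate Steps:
r(w, R) = 18 + R + w (r(w, R) = (R + w) + 18 = 18 + R + w)
-1306 + r(-10, -43) = -1306 + (18 - 43 - 10) = -1306 - 35 = -1341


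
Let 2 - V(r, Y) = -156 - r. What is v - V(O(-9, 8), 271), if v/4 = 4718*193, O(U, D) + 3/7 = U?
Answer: 25495032/7 ≈ 3.6421e+6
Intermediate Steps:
O(U, D) = -3/7 + U
V(r, Y) = 158 + r (V(r, Y) = 2 - (-156 - r) = 2 + (156 + r) = 158 + r)
v = 3642296 (v = 4*(4718*193) = 4*910574 = 3642296)
v - V(O(-9, 8), 271) = 3642296 - (158 + (-3/7 - 9)) = 3642296 - (158 - 66/7) = 3642296 - 1*1040/7 = 3642296 - 1040/7 = 25495032/7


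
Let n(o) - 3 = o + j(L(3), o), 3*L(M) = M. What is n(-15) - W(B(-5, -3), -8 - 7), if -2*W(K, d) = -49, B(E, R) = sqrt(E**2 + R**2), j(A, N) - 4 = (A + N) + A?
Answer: -91/2 ≈ -45.500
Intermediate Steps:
L(M) = M/3
j(A, N) = 4 + N + 2*A (j(A, N) = 4 + ((A + N) + A) = 4 + (N + 2*A) = 4 + N + 2*A)
W(K, d) = 49/2 (W(K, d) = -1/2*(-49) = 49/2)
n(o) = 9 + 2*o (n(o) = 3 + (o + (4 + o + 2*((1/3)*3))) = 3 + (o + (4 + o + 2*1)) = 3 + (o + (4 + o + 2)) = 3 + (o + (6 + o)) = 3 + (6 + 2*o) = 9 + 2*o)
n(-15) - W(B(-5, -3), -8 - 7) = (9 + 2*(-15)) - 1*49/2 = (9 - 30) - 49/2 = -21 - 49/2 = -91/2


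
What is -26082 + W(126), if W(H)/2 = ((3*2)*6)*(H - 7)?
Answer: -17514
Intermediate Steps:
W(H) = -504 + 72*H (W(H) = 2*(((3*2)*6)*(H - 7)) = 2*((6*6)*(-7 + H)) = 2*(36*(-7 + H)) = 2*(-252 + 36*H) = -504 + 72*H)
-26082 + W(126) = -26082 + (-504 + 72*126) = -26082 + (-504 + 9072) = -26082 + 8568 = -17514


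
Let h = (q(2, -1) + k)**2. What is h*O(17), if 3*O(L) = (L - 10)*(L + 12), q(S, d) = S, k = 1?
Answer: 609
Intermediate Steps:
O(L) = (-10 + L)*(12 + L)/3 (O(L) = ((L - 10)*(L + 12))/3 = ((-10 + L)*(12 + L))/3 = (-10 + L)*(12 + L)/3)
h = 9 (h = (2 + 1)**2 = 3**2 = 9)
h*O(17) = 9*(-40 + (1/3)*17**2 + (2/3)*17) = 9*(-40 + (1/3)*289 + 34/3) = 9*(-40 + 289/3 + 34/3) = 9*(203/3) = 609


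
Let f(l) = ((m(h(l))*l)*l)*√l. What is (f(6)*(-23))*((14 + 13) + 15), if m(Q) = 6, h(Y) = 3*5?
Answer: -208656*√6 ≈ -5.1110e+5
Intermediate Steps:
h(Y) = 15
f(l) = 6*l^(5/2) (f(l) = ((6*l)*l)*√l = (6*l²)*√l = 6*l^(5/2))
(f(6)*(-23))*((14 + 13) + 15) = ((6*6^(5/2))*(-23))*((14 + 13) + 15) = ((6*(36*√6))*(-23))*(27 + 15) = ((216*√6)*(-23))*42 = -4968*√6*42 = -208656*√6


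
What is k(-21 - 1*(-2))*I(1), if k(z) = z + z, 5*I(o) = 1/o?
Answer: -38/5 ≈ -7.6000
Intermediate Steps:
I(o) = 1/(5*o) (I(o) = (1/o)/5 = 1/(5*o))
k(z) = 2*z
k(-21 - 1*(-2))*I(1) = (2*(-21 - 1*(-2)))*((⅕)/1) = (2*(-21 + 2))*((⅕)*1) = (2*(-19))*(⅕) = -38*⅕ = -38/5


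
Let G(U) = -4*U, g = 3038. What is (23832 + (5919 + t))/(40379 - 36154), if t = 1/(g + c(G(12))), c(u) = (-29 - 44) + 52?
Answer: 89758768/12746825 ≈ 7.0417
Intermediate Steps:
c(u) = -21 (c(u) = -73 + 52 = -21)
t = 1/3017 (t = 1/(3038 - 21) = 1/3017 ≈ 0.00033145)
(23832 + (5919 + t))/(40379 - 36154) = (23832 + (5919 + 1/3017))/(40379 - 36154) = (23832 + 17857624/3017)/4225 = (89758768/3017)*(1/4225) = 89758768/12746825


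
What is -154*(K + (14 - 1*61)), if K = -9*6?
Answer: 15554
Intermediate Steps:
K = -54
-154*(K + (14 - 1*61)) = -154*(-54 + (14 - 1*61)) = -154*(-54 + (14 - 61)) = -154*(-54 - 47) = -154*(-101) = 15554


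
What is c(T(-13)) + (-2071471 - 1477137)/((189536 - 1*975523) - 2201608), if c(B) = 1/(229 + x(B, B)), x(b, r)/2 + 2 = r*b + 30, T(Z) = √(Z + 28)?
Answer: 24906647/20913165 ≈ 1.1910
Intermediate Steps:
T(Z) = √(28 + Z)
x(b, r) = 56 + 2*b*r (x(b, r) = -4 + 2*(r*b + 30) = -4 + 2*(b*r + 30) = -4 + 2*(30 + b*r) = -4 + (60 + 2*b*r) = 56 + 2*b*r)
c(B) = 1/(285 + 2*B²) (c(B) = 1/(229 + (56 + 2*B*B)) = 1/(229 + (56 + 2*B²)) = 1/(285 + 2*B²))
c(T(-13)) + (-2071471 - 1477137)/((189536 - 1*975523) - 2201608) = 1/(285 + 2*(√(28 - 13))²) + (-2071471 - 1477137)/((189536 - 1*975523) - 2201608) = 1/(285 + 2*(√15)²) - 3548608/((189536 - 975523) - 2201608) = 1/(285 + 2*15) - 3548608/(-785987 - 2201608) = 1/(285 + 30) - 3548608/(-2987595) = 1/315 - 3548608*(-1/2987595) = 1/315 + 3548608/2987595 = 24906647/20913165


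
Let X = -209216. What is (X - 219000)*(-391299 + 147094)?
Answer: 104572488280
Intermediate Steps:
(X - 219000)*(-391299 + 147094) = (-209216 - 219000)*(-391299 + 147094) = -428216*(-244205) = 104572488280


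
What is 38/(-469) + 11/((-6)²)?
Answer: 3791/16884 ≈ 0.22453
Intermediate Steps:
38/(-469) + 11/((-6)²) = 38*(-1/469) + 11/36 = -38/469 + 11*(1/36) = -38/469 + 11/36 = 3791/16884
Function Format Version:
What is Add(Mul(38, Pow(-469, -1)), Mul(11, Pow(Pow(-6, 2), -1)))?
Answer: Rational(3791, 16884) ≈ 0.22453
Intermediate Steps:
Add(Mul(38, Pow(-469, -1)), Mul(11, Pow(Pow(-6, 2), -1))) = Add(Mul(38, Rational(-1, 469)), Mul(11, Pow(36, -1))) = Add(Rational(-38, 469), Mul(11, Rational(1, 36))) = Add(Rational(-38, 469), Rational(11, 36)) = Rational(3791, 16884)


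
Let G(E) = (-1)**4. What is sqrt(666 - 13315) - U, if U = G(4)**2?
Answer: -1 + I*sqrt(12649) ≈ -1.0 + 112.47*I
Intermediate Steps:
G(E) = 1
U = 1 (U = 1**2 = 1)
sqrt(666 - 13315) - U = sqrt(666 - 13315) - 1*1 = sqrt(-12649) - 1 = I*sqrt(12649) - 1 = -1 + I*sqrt(12649)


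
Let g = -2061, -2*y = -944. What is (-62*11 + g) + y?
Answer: -2271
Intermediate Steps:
y = 472 (y = -½*(-944) = 472)
(-62*11 + g) + y = (-62*11 - 2061) + 472 = (-682 - 2061) + 472 = -2743 + 472 = -2271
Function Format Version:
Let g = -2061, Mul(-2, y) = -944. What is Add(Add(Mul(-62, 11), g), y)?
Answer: -2271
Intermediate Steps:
y = 472 (y = Mul(Rational(-1, 2), -944) = 472)
Add(Add(Mul(-62, 11), g), y) = Add(Add(Mul(-62, 11), -2061), 472) = Add(Add(-682, -2061), 472) = Add(-2743, 472) = -2271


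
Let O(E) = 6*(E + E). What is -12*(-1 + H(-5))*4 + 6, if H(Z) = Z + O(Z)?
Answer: 3174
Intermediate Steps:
O(E) = 12*E (O(E) = 6*(2*E) = 12*E)
H(Z) = 13*Z (H(Z) = Z + 12*Z = 13*Z)
-12*(-1 + H(-5))*4 + 6 = -12*(-1 + 13*(-5))*4 + 6 = -12*(-1 - 65)*4 + 6 = -(-792)*4 + 6 = -12*(-264) + 6 = 3168 + 6 = 3174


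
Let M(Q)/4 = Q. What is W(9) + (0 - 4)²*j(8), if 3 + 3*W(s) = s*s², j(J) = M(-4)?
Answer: -14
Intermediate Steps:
M(Q) = 4*Q
j(J) = -16 (j(J) = 4*(-4) = -16)
W(s) = -1 + s³/3 (W(s) = -1 + (s*s²)/3 = -1 + s³/3)
W(9) + (0 - 4)²*j(8) = (-1 + (⅓)*9³) + (0 - 4)²*(-16) = (-1 + (⅓)*729) + (-4)²*(-16) = (-1 + 243) + 16*(-16) = 242 - 256 = -14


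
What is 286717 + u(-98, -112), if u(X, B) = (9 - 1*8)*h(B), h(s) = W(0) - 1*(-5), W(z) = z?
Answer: 286722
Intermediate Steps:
h(s) = 5 (h(s) = 0 - 1*(-5) = 0 + 5 = 5)
u(X, B) = 5 (u(X, B) = (9 - 1*8)*5 = (9 - 8)*5 = 1*5 = 5)
286717 + u(-98, -112) = 286717 + 5 = 286722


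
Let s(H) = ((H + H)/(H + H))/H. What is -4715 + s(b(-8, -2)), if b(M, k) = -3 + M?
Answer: -51866/11 ≈ -4715.1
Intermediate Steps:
s(H) = 1/H (s(H) = ((2*H)/((2*H)))/H = ((2*H)*(1/(2*H)))/H = 1/H)
-4715 + s(b(-8, -2)) = -4715 + 1/(-3 - 8) = -4715 + 1/(-11) = -4715 - 1/11 = -51866/11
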